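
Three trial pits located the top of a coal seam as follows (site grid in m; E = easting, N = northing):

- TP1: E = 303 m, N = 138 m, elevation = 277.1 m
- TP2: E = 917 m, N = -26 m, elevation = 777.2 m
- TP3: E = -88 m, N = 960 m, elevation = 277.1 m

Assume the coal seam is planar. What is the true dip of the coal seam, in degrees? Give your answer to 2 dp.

Two edge vectors: TP1→TP2 = (614, -164, 500.1), TP1→TP3 = (-391, 822, 0).
Normal n = (TP1→TP2) × (TP1→TP3) = (-411082.2, -195539.1, 440584).
So ∂z/∂E = −n_x/n_z = 0.93304 and ∂z/∂N = −n_y/n_z = 0.44382.
Gradient magnitude |∇z| = √(a² + b²) = √(0.87056 + 0.19697) = 1.03322.
True dip = arctan(1.03322) = 45.94°, dipping toward WSW (azimuth ≈ 245°).

45.94°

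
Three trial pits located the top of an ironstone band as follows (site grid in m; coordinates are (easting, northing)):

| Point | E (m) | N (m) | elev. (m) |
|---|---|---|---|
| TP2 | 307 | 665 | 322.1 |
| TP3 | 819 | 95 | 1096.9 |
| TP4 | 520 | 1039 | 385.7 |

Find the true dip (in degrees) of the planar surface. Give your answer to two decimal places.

Let the plane be z = a·E + b·N + c.
TP3−TP2: 512a − 570b = 774.8;  TP4−TP2: 213a + 374b = 63.6.
Solving gives a = 1.04196, b = −0.42336.
Gradient magnitude |∇z| = √(a² + b²) = √(1.08568 + 0.17924) = 1.12468.
True dip = arctan(1.12468) = 48.36°, dipping toward WNW (azimuth ≈ 292°).

48.36°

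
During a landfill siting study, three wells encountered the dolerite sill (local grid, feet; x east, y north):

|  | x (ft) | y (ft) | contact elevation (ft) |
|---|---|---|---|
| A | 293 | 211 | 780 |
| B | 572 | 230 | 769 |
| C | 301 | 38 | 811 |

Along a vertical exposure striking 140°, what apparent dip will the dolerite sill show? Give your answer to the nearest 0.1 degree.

Two edge vectors: A→B = (279, 19, -11), A→C = (8, -173, 31).
Normal n = (A→B) × (A→C) = (-1314, -8737, -48419).
So ∂z/∂x = −n_x/n_z = −0.02714 and ∂z/∂y = −n_y/n_z = −0.18045.
Unit vector along 140° is (sin 140°, cos 140°) = (0.6428, -0.7660).
Slope in that direction = a·(0.6428) + b·(-0.7660) = 0.12079.
Apparent dip = arctan|0.12079| = 6.9° (true dip is 10.3°, so apparent ≤ true as expected).

6.9°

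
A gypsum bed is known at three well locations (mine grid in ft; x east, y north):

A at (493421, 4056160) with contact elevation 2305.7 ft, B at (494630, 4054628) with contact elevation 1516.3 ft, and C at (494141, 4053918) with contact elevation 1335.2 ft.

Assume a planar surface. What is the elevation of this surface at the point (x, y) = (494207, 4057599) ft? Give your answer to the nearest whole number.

2709 ft

Let the plane be z = a·x + b·y + c.
B−A: 1209a − 1532b = −789.4;  C−A: 720a − 2242b = −970.5.
Solving gives a = −0.17606352, b = 0.37633107.
Then c = 2305.7 − a·493421 − b·4056160 = −1437279.91.
At (494207, 4057599): z = −87011.8 + 1527000.6 − 1437279.91 = 2708.9 ft.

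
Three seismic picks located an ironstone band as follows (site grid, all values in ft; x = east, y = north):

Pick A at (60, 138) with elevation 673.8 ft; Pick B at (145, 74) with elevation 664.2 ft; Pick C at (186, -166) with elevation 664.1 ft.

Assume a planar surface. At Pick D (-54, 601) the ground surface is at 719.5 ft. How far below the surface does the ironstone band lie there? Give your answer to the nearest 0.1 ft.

Let the plane be z = a·x + b·y + c.
Pick B−Pick A: 85a − 64b = −9.6;  Pick C−Pick A: 126a − 304b = −9.7.
Solving gives a = −0.12925, b = −0.02166.
Then c = 673.8 − a·60 − b·138 = 684.54.
At (-54, 601): z_contact = 6.98 − 13.02 + 684.54 = 678.50 ft.
Depth below ground = 719.5 − 678.50 = 41.0 ft.

41.0 ft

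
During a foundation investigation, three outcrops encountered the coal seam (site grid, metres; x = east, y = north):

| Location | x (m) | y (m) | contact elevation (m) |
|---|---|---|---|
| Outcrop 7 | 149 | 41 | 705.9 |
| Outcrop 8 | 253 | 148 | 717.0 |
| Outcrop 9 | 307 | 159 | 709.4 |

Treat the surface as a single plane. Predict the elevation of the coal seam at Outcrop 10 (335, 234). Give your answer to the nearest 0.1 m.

Two edge vectors: Outcrop 7→Outcrop 8 = (104, 107, 11.1), Outcrop 7→Outcrop 9 = (158, 118, 3.5).
Normal n = (Outcrop 7→Outcrop 8) × (Outcrop 7→Outcrop 9) = (-935.3, 1389.8, -4634).
So ∂z/∂x = −n_x/n_z = −0.20183 and ∂z/∂y = −n_y/n_z = 0.29991.
Intercept c from Outcrop 7: 705.9 + 30.07 − 12.30 = 723.68.
At (335, 234): z = −67.6 + 70.2 + 723.68 = 726.2 m.

726.2 m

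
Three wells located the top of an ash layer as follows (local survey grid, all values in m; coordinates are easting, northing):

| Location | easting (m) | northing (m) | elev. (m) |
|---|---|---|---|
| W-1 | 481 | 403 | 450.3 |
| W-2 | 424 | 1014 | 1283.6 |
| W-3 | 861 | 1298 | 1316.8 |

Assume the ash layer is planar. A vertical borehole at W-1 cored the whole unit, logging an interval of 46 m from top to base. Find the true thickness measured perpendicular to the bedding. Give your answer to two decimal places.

25.50 m

Let the plane be z = a·easting + b·northing + c.
W-2−W-1: −57a + 611b = 833.3;  W-3−W-1: 380a + 895b = 866.5.
Solving gives a = −0.76404, b = 1.29255.
|∇z| = √(a²+b²) = 1.50148, so dip δ = arctan(1.50148) = 56.34°.
True thickness = vertical thickness × cos δ = 46 × cos 56.34° = 25.50 m.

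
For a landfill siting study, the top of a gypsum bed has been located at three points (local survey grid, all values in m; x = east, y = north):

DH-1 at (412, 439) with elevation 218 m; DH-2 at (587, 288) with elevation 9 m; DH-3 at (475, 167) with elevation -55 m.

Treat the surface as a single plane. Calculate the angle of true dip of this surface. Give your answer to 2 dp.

Two edge vectors: DH-1→DH-2 = (175, -151, -209), DH-1→DH-3 = (63, -272, -273).
Normal n = (DH-1→DH-2) × (DH-1→DH-3) = (-15625, 34608, -38087).
So ∂z/∂x = −n_x/n_z = −0.41024 and ∂z/∂y = −n_y/n_z = 0.90866.
Gradient magnitude |∇z| = √(a² + b²) = √(0.16830 + 0.82566) = 0.99697.
True dip = arctan(0.99697) = 44.91°, dipping toward SSE (azimuth ≈ 156°).

44.91°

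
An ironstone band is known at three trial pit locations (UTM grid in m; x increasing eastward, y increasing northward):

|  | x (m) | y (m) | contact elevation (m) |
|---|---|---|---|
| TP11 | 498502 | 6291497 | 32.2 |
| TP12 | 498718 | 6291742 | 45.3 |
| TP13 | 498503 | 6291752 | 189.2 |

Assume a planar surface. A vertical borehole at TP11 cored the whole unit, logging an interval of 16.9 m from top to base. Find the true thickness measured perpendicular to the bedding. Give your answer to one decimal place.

12.6 m

Let the plane be z = a·x + b·y + c.
TP12−TP11: 216a + 245b = 13.1;  TP13−TP11: 1a + 255b = 157.
Solving gives a = −0.64055, b = 0.61820.
|∇z| = √(a²+b²) = 0.89021, so dip δ = arctan(0.89021) = 41.68°.
True thickness = vertical thickness × cos δ = 16.9 × cos 41.68° = 12.6 m.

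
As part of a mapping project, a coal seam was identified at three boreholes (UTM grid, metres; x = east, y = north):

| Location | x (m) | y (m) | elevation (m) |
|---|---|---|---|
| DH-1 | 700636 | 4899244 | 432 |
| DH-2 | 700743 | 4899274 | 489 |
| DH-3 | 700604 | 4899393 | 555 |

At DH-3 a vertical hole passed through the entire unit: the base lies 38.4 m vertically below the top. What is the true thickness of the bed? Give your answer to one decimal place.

28.1 m

Let the plane be z = a·x + b·y + c.
DH-2−DH-1: 107a + 30b = 57;  DH-3−DH-1: −32a + 149b = 123.
Solving gives a = 0.28415, b = 0.88653.
|∇z| = √(a²+b²) = 0.93095, so dip δ = arctan(0.93095) = 42.95°.
True thickness = vertical thickness × cos δ = 38.4 × cos 42.95° = 28.1 m.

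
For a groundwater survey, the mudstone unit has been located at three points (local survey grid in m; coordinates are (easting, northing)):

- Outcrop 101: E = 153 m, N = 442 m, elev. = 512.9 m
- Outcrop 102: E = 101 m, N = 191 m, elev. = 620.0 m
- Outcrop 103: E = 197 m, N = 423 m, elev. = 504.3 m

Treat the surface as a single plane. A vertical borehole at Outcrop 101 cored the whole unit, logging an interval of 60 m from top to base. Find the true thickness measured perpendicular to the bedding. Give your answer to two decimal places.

Let the plane be z = a·E + b·N + c.
Outcrop 102−Outcrop 101: −52a − 251b = 107.1;  Outcrop 103−Outcrop 101: 44a − 19b = −8.6.
Solving gives a = −0.34853, b = −0.35449.
|∇z| = √(a²+b²) = 0.49713, so dip δ = arctan(0.49713) = 26.43°.
True thickness = vertical thickness × cos δ = 60 × cos 26.43° = 53.73 m.

53.73 m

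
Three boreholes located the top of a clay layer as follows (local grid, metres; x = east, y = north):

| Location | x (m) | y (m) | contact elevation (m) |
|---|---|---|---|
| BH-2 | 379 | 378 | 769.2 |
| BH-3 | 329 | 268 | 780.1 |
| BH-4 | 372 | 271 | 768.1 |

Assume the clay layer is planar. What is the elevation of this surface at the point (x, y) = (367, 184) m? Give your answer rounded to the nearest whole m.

Two edge vectors: BH-2→BH-3 = (-50, -110, 10.9), BH-2→BH-4 = (-7, -107, -1.1).
Normal n = (BH-2→BH-3) × (BH-2→BH-4) = (1287.3, -131.3, 4580).
So ∂z/∂x = −n_x/n_z = −0.28107 and ∂z/∂y = −n_y/n_z = 0.02867.
Intercept c from BH-2: 769.2 + 106.53 − 10.84 = 864.89.
At (367, 184): z = −103.2 + 5.3 + 864.89 = 767.0 m.

767 m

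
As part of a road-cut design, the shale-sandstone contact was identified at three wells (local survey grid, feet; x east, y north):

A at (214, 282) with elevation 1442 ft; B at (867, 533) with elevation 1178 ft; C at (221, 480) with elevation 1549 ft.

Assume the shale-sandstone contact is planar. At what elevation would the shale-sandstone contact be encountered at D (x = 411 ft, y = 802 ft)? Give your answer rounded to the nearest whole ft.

Two edge vectors: A→B = (653, 251, -264), A→C = (7, 198, 107).
Normal n = (A→B) × (A→C) = (79129, -71719, 127537).
So ∂z/∂x = −n_x/n_z = −0.62044 and ∂z/∂y = −n_y/n_z = 0.56234.
Intercept c from A: 1442 + 132.77 − 158.58 = 1416.19.
At (411, 802): z = −255.0 + 451.0 + 1416.19 = 1612.2 ft.

1612 ft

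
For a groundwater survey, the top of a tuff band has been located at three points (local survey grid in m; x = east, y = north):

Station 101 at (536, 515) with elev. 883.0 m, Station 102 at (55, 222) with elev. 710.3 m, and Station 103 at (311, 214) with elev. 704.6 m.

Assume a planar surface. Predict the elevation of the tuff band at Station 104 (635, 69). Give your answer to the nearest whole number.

617 m

Two edge vectors: Station 101→Station 102 = (-481, -293, -172.7), Station 101→Station 103 = (-225, -301, -178.4).
Normal n = (Station 101→Station 102) × (Station 101→Station 103) = (288.5, -46952.9, 78856).
So ∂z/∂x = −n_x/n_z = −0.00366 and ∂z/∂y = −n_y/n_z = 0.59543.
Intercept c from Station 101: 883 + 1.96 − 306.64 = 578.32.
At (635, 69): z = −2.3 + 41.1 + 578.32 = 617.1 m.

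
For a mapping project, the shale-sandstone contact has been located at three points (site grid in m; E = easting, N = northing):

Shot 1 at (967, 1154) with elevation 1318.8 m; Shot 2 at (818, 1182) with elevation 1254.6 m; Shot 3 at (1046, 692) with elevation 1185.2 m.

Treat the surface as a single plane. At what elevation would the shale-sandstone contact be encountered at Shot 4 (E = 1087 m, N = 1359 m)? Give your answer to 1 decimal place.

1455.8 m

Two edge vectors: Shot 1→Shot 2 = (-149, 28, -64.2), Shot 1→Shot 3 = (79, -462, -133.6).
Normal n = (Shot 1→Shot 2) × (Shot 1→Shot 3) = (-33401.2, -24978.2, 66626).
So ∂z/∂E = −n_x/n_z = 0.501324 and ∂z/∂N = −n_y/n_z = 0.374902.
Intercept c from Shot 1: 1318.8 − 484.78 − 432.64 = 401.38.
At (1087, 1359): z = 544.9 + 509.5 + 401.38 = 1455.8 m.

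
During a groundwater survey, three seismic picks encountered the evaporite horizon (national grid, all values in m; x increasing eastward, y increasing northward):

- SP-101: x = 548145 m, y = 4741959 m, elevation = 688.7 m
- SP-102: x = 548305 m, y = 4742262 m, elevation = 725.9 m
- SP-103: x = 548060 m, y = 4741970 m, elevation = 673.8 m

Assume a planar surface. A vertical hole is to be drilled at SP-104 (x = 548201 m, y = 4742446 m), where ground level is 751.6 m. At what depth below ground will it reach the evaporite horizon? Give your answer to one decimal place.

39.1 m

Let the plane be z = a·x + b·y + c.
SP-102−SP-101: 160a + 303b = 37.2;  SP-103−SP-101: −85a + 11b = −14.9.
Solving gives a = 0.178953298, b = 0.028275486.
Then c = 688.7 − a·548145 − b·4741959 = −231484.85.
At (548201, 4742446): z_contact = 98102.38 + 134094.97 − 231484.85 = 712.49 m.
Depth below ground = 751.6 − 712.49 = 39.1 m.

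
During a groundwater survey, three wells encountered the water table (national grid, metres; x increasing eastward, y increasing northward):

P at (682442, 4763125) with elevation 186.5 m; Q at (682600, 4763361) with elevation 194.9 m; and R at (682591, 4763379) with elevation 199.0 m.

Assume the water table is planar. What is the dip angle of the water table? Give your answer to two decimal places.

12.38°

Let the plane be z = a·x + b·y + c.
Q−P: 158a + 236b = 8.4;  R−P: 149a + 254b = 12.5.
Solving gives a = −0.16433, b = 0.14561.
Gradient magnitude |∇z| = √(a² + b²) = √(0.02700 + 0.02120) = 0.21956.
True dip = arctan(0.21956) = 12.38°, dipping toward SE (azimuth ≈ 132°).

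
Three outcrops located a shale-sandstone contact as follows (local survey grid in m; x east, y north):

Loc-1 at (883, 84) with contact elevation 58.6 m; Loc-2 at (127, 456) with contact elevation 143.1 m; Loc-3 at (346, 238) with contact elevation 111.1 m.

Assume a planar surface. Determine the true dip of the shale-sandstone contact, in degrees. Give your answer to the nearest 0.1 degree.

5.9°

Let the plane be z = a·x + b·y + c.
Loc-2−Loc-1: −756a + 372b = 84.5;  Loc-3−Loc-1: −537a + 154b = 52.5.
Solving gives a = −0.07820, b = 0.06823.
Gradient magnitude |∇z| = √(a² + b²) = √(0.00611 + 0.00466) = 0.10378.
True dip = arctan(0.10378) = 5.9°, dipping toward SE (azimuth ≈ 131°).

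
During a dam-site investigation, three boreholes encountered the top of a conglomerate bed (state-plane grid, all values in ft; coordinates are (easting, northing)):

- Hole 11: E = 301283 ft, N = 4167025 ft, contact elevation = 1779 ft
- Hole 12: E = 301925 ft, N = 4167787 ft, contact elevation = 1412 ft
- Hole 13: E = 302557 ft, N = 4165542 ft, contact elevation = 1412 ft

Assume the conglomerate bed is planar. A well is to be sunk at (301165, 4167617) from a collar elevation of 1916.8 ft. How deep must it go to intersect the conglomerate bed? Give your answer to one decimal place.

Two edge vectors: Hole 11→Hole 12 = (642, 762, -367), Hole 11→Hole 13 = (1274, -1483, -367).
Normal n = (Hole 11→Hole 12) × (Hole 11→Hole 13) = (-823915, -231944, -1922874).
So ∂z/∂E = −n_x/n_z = −0.428481013 and ∂z/∂N = −n_y/n_z = −0.120623608.
Intercept c from Hole 11: 1779 + 129094.05 + 502641.59 = 633514.64.
At (301165, 4167617): z_contact = −129043.48 − 502713.00 + 633514.64 = 1758.15 ft.
Depth below ground = 1916.8 − 1758.15 = 158.6 ft.

158.6 ft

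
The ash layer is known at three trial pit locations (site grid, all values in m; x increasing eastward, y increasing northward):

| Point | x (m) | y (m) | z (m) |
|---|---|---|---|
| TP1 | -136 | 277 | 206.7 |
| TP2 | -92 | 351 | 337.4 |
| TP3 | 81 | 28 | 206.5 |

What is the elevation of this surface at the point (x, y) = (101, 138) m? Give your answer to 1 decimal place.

346.1 m

Two edge vectors: TP1→TP2 = (44, 74, 130.7), TP1→TP3 = (217, -249, -0.2).
Normal n = (TP1→TP2) × (TP1→TP3) = (32529.5, 28370.7, -27014).
So ∂z/∂x = −n_x/n_z = 1.20417 and ∂z/∂y = −n_y/n_z = 1.05022.
Intercept c from TP1: 206.7 + 163.77 − 290.91 = 79.56.
At (101, 138): z = 121.6 + 144.9 + 79.56 = 346.1 m.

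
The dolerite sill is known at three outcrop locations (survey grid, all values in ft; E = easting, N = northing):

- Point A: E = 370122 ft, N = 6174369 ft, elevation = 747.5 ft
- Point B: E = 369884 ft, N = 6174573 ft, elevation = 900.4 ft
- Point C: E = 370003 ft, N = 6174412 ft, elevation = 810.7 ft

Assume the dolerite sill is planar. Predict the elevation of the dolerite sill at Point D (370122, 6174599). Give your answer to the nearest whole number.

799 ft

Two edge vectors: Point A→Point B = (-238, 204, 152.9), Point A→Point C = (-119, 43, 63.2).
Normal n = (Point A→Point B) × (Point A→Point C) = (6318.1, -3153.5, 14042).
So ∂z/∂E = −n_x/n_z = −0.44994303 and ∂z/∂N = −n_y/n_z = 0.22457627.
Intercept c from Point A: 747.5 + 166533.81 − 1386616.77 = −1219335.45.
At (370122, 6174599): z = −166533.8 + 1386668.4 − 1219335.45 = 799.2 ft.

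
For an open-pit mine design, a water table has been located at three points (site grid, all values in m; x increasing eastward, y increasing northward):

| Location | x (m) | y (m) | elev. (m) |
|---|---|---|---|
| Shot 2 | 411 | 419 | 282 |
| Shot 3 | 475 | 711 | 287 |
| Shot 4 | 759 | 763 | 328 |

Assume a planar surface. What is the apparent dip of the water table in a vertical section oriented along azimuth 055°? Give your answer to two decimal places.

Let the plane be z = a·x + b·y + c.
Shot 3−Shot 2: 64a + 292b = 5;  Shot 4−Shot 2: 348a + 344b = 46.
Solving gives a = 0.14714, b = −0.01513.
Unit vector along 055° is (sin 55°, cos 55°) = (0.8192, 0.5736).
Slope in that direction = a·(0.8192) + b·(0.5736) = 0.11185.
Apparent dip = arctan|0.11185| = 6.38° (true dip is 8.4°, so apparent ≤ true as expected).

6.38°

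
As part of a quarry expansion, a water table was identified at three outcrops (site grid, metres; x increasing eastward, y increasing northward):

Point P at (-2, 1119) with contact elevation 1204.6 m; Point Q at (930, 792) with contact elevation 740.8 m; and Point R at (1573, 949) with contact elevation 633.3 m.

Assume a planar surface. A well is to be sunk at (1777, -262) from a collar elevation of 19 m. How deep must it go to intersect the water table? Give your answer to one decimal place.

120.0 m

Two edge vectors: Point P→Point Q = (932, -327, -463.8), Point P→Point R = (1575, -170, -571.3).
Normal n = (Point P→Point Q) × (Point P→Point R) = (107969.1, -198033.4, 356585).
So ∂z/∂x = −n_x/n_z = −0.302786 and ∂z/∂y = −n_y/n_z = 0.555361.
Intercept c from Point P: 1204.6 − 0.61 − 621.45 = 582.55.
At (1777, -262): z_contact = −538.05 − 145.50 + 582.55 = -101.01 m.
Depth below ground = 19 − (-101.01) = 120.0 m.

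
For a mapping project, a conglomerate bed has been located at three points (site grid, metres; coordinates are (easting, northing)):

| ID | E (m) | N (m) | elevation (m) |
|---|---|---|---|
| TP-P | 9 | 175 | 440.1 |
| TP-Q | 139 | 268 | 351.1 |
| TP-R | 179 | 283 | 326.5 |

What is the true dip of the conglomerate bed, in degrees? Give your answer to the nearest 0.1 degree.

29.9°

Two edge vectors: TP-P→TP-Q = (130, 93, -89), TP-P→TP-R = (170, 108, -113.6).
Normal n = (TP-P→TP-Q) × (TP-P→TP-R) = (-952.8, -362, -1770).
So ∂z/∂E = −n_x/n_z = −0.53831 and ∂z/∂N = −n_y/n_z = −0.20452.
Gradient magnitude |∇z| = √(a² + b²) = √(0.28977 + 0.04183) = 0.57585.
True dip = arctan(0.57585) = 29.9°, dipping toward ENE (azimuth ≈ 069°).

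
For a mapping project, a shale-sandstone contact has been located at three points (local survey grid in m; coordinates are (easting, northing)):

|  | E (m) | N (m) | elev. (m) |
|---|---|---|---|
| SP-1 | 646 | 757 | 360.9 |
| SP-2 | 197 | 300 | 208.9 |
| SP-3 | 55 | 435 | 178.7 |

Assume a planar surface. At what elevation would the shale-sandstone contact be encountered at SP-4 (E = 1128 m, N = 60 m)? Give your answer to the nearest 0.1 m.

Let the plane be z = a·E + b·N + c.
SP-2−SP-1: −449a − 457b = −152;  SP-3−SP-1: −591a − 322b = −182.2.
Solving gives a = 0.273458, b = 0.063933.
Then c = 360.9 − a·646 − b·757 = 135.85.
At (1128, 60): z = 308.5 + 3.8 + 135.85 = 448.1 m.

448.1 m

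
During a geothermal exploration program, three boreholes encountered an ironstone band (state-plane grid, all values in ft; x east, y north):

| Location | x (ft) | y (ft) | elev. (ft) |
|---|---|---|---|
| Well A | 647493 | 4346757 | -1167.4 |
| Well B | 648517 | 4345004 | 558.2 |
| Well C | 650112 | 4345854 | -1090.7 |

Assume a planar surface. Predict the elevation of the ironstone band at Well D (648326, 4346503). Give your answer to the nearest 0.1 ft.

Let the plane be z = a·x + b·y + c.
Well B−Well A: 1024a − 1753b = 1725.6;  Well C−Well A: 2619a − 903b = 76.7.
Solving gives a = −0.388323180, b = −1.211205326.
Then c = -1167.4 − a·647493 − b·4346757 = 5515084.37.
At (648326, 4346503): z = −251760.0 − 5264507.6 + 5515084.37 = -1183.2 ft.

-1183.2 ft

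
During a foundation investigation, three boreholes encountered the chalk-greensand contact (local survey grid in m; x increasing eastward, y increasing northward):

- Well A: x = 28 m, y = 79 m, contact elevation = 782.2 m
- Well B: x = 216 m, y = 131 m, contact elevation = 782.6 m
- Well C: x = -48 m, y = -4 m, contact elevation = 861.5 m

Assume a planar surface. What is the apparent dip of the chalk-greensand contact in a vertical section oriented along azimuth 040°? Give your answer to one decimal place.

37.0°

Two edge vectors: Well A→Well B = (188, 52, 0.4), Well A→Well C = (-76, -83, 79.3).
Normal n = (Well A→Well B) × (Well A→Well C) = (4156.8, -14938.8, -11652).
So ∂z/∂x = −n_x/n_z = 0.35675 and ∂z/∂y = −n_y/n_z = −1.28208.
Unit vector along 040° is (sin 40°, cos 40°) = (0.6428, 0.7660).
Slope in that direction = a·(0.6428) + b·(0.7660) = −0.75282.
Apparent dip = arctan|0.75282| = 37.0° (true dip is 53.1°, so apparent ≤ true as expected).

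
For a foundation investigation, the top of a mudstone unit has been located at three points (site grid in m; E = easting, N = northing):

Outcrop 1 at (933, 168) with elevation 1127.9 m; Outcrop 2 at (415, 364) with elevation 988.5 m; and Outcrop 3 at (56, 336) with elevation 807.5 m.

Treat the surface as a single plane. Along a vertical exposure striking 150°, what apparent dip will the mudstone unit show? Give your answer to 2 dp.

12.08°

Let the plane be z = a·E + b·N + c.
Outcrop 2−Outcrop 1: −518a + 196b = −139.4;  Outcrop 3−Outcrop 1: −877a + 168b = −320.4.
Solving gives a = 0.46401, b = 0.51508.
Unit vector along 150° is (sin 150°, cos 150°) = (0.5000, -0.8660).
Slope in that direction = a·(0.5000) + b·(-0.8660) = −0.21407.
Apparent dip = arctan|0.21407| = 12.08° (true dip is 34.7°, so apparent ≤ true as expected).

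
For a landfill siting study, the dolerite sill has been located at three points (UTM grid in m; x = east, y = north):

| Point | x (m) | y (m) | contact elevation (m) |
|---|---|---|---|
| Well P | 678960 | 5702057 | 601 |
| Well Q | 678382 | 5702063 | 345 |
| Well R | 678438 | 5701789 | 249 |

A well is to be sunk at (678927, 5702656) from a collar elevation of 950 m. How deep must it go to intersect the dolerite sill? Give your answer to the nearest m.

Two edge vectors: Well P→Well Q = (-578, 6, -256), Well P→Well R = (-522, -268, -352).
Normal n = (Well P→Well Q) × (Well P→Well R) = (-70720, -69824, 158036).
So ∂z/∂x = −n_x/n_z = 0.44749298 and ∂z/∂y = −n_y/n_z = 0.44182338.
Intercept c from Well P: 601 − 303829.83 − 2519302.11 = −2822530.94.
At (678927, 5702656): z_contact = 303815.1 + 2519566.8 − 2822530.94 = 850.9 m.
Depth below ground = 950 − 850.9 = 99 m.

99 m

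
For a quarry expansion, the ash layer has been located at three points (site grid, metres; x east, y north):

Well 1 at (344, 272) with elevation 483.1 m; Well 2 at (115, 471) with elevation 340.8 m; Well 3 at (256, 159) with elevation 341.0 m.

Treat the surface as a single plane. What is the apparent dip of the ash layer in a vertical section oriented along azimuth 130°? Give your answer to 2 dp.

25.95°

Two edge vectors: Well 1→Well 2 = (-229, 199, -142.3), Well 1→Well 3 = (-88, -113, -142.1).
Normal n = (Well 1→Well 2) × (Well 1→Well 3) = (-44357.8, -20018.5, 43389).
So ∂z/∂x = −n_x/n_z = 1.02233 and ∂z/∂y = −n_y/n_z = 0.46137.
Unit vector along 130° is (sin 130°, cos 130°) = (0.7660, -0.6428).
Slope in that direction = a·(0.7660) + b·(-0.6428) = 0.48658.
Apparent dip = arctan|0.48658| = 25.95° (true dip is 48.3°, so apparent ≤ true as expected).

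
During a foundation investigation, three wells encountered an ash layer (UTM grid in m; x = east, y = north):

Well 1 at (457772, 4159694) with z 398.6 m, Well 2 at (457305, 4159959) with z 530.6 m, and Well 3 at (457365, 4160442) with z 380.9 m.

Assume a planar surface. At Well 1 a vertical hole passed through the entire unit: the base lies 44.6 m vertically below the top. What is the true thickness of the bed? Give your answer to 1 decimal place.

Let the plane be z = a·x + b·y + c.
Well 2−Well 1: −467a + 265b = 132;  Well 3−Well 1: −407a + 748b = −17.7.
Solving gives a = −0.42834, b = −0.25673.
|∇z| = √(a²+b²) = 0.49938, so dip δ = arctan(0.49938) = 26.54°.
True thickness = vertical thickness × cos δ = 44.6 × cos 26.54° = 39.9 m.

39.9 m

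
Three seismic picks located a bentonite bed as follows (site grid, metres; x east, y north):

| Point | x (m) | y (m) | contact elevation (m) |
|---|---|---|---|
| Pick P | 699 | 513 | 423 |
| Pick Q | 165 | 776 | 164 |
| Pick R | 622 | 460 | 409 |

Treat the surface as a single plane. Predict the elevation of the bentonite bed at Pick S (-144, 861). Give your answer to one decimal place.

Two edge vectors: Pick P→Pick Q = (-534, 263, -259), Pick P→Pick R = (-77, -53, -14).
Normal n = (Pick P→Pick Q) × (Pick P→Pick R) = (-17409, 12467, 48553).
So ∂z/∂x = −n_x/n_z = 0.35856 and ∂z/∂y = −n_y/n_z = −0.25677.
Intercept c from Pick P: 423 − 250.63 + 131.72 = 304.09.
At (-144, 861): z = −51.6 − 221.1 + 304.09 = 31.4 m.

31.4 m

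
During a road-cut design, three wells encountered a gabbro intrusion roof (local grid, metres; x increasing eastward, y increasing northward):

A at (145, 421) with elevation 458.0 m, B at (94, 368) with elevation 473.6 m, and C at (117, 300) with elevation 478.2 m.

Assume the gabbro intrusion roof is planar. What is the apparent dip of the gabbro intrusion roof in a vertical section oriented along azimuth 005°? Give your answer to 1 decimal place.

Two edge vectors: A→B = (-51, -53, 15.6), A→C = (-28, -121, 20.2).
Normal n = (A→B) × (A→C) = (817, 593.4, 4687).
So ∂z/∂x = −n_x/n_z = −0.17431 and ∂z/∂y = −n_y/n_z = −0.12661.
Unit vector along 005° is (sin 5°, cos 5°) = (0.0872, 0.9962).
Slope in that direction = a·(0.0872) + b·(0.9962) = −0.14132.
Apparent dip = arctan|0.14132| = 8.0° (true dip is 12.2°, so apparent ≤ true as expected).

8.0°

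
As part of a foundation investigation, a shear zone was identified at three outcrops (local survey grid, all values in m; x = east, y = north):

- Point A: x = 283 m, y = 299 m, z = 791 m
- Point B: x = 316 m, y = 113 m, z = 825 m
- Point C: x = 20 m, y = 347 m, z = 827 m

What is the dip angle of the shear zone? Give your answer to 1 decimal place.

15.5°

Let the plane be z = a·x + b·y + c.
Point B−Point A: 33a − 186b = 34;  Point C−Point A: −263a + 48b = 36.
Solving gives a = −0.17594, b = −0.21401.
Gradient magnitude |∇z| = √(a² + b²) = √(0.03096 + 0.04580) = 0.27705.
True dip = arctan(0.27705) = 15.5°, dipping toward NE (azimuth ≈ 039°).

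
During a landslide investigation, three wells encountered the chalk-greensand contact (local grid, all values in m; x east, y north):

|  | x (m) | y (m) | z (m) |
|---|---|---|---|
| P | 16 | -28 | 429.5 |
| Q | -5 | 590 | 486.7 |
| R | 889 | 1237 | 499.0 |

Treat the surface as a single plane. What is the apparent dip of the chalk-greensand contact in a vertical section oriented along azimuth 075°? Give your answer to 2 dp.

Two edge vectors: P→Q = (-21, 618, 57.2), P→R = (873, 1265, 69.5).
Normal n = (P→Q) × (P→R) = (-29407, 51395.1, -566079).
So ∂z/∂x = −n_x/n_z = −0.05195 and ∂z/∂y = −n_y/n_z = 0.09079.
Unit vector along 075° is (sin 75°, cos 75°) = (0.9659, 0.2588).
Slope in that direction = a·(0.9659) + b·(0.2588) = −0.02668.
Apparent dip = arctan|0.02668| = 1.53° (true dip is 6.0°, so apparent ≤ true as expected).

1.53°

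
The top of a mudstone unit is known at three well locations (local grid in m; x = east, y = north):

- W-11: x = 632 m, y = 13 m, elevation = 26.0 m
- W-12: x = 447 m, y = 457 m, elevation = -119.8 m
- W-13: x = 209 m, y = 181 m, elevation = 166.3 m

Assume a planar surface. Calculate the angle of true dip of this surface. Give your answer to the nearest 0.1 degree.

Let the plane be z = a·x + b·y + c.
W-12−W-11: −185a + 444b = −145.8;  W-13−W-11: −423a + 168b = 140.3.
Solving gives a = −0.55373, b = −0.55910.
Gradient magnitude |∇z| = √(a² + b²) = √(0.30662 + 0.31259) = 0.78690.
True dip = arctan(0.78690) = 38.2°, dipping toward NE (azimuth ≈ 045°).

38.2°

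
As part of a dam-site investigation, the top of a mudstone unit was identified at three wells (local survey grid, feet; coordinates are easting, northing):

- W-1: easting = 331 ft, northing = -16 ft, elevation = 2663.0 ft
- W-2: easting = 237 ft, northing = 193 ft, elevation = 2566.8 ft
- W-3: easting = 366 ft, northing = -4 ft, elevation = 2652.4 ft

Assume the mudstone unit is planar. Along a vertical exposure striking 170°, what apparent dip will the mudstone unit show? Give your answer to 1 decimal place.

26.0°

Let the plane be z = a·easting + b·northing + c.
W-2−W-1: −94a + 209b = −96.2;  W-3−W-1: 35a + 12b = −10.6.
Solving gives a = −0.12567, b = −0.51681.
Unit vector along 170° is (sin 170°, cos 170°) = (0.1736, -0.9848).
Slope in that direction = a·(0.1736) + b·(-0.9848) = 0.48713.
Apparent dip = arctan|0.48713| = 26.0° (true dip is 28.0°, so apparent ≤ true as expected).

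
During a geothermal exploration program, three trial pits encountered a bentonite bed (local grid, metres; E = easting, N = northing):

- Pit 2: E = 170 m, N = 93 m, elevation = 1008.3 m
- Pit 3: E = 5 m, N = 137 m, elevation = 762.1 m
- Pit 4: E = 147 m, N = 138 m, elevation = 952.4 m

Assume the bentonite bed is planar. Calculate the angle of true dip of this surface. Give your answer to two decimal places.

55.49°

Two edge vectors: Pit 2→Pit 3 = (-165, 44, -246.2), Pit 2→Pit 4 = (-23, 45, -55.9).
Normal n = (Pit 2→Pit 3) × (Pit 2→Pit 4) = (8619.4, -3560.9, -6413).
So ∂z/∂E = −n_x/n_z = 1.34405 and ∂z/∂N = −n_y/n_z = −0.55526.
Gradient magnitude |∇z| = √(a² + b²) = √(1.80647 + 0.30832) = 1.45423.
True dip = arctan(1.45423) = 55.49°, dipping toward WNW (azimuth ≈ 292°).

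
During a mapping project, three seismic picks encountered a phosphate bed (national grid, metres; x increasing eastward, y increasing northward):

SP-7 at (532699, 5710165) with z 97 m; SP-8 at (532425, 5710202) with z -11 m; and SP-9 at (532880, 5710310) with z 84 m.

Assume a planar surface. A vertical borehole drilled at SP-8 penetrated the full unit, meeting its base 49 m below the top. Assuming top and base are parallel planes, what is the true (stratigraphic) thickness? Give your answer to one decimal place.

42.1 m

Two edge vectors: SP-7→SP-8 = (-274, 37, -108), SP-7→SP-9 = (181, 145, -13).
Normal n = (SP-7→SP-8) × (SP-7→SP-9) = (15179, -23110, -46427).
So ∂z/∂x = −n_x/n_z = 0.32694 and ∂z/∂y = −n_y/n_z = −0.49777.
|∇z| = √(a²+b²) = 0.59554, so dip δ = arctan(0.59554) = 30.78°.
True thickness = vertical thickness × cos δ = 49 × cos 30.78° = 42.1 m.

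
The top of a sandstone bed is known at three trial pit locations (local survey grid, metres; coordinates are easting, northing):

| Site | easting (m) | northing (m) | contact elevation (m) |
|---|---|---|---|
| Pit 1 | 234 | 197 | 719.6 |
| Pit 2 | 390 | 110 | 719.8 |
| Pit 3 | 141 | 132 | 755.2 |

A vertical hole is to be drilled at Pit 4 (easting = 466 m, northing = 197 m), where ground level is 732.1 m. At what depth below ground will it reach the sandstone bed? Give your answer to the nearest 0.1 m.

51.7 m

Let the plane be z = a·easting + b·northing + c.
Pit 2−Pit 1: 156a − 87b = 0.2;  Pit 3−Pit 1: −93a − 65b = 35.6.
Solving gives a = −0.16917, b = −0.30564.
Then c = 719.6 − a·234 − b·197 = 819.40.
At (466, 197): z_contact = −78.83 − 60.21 + 819.40 = 680.35 m.
Depth below ground = 732.1 − 680.35 = 51.7 m.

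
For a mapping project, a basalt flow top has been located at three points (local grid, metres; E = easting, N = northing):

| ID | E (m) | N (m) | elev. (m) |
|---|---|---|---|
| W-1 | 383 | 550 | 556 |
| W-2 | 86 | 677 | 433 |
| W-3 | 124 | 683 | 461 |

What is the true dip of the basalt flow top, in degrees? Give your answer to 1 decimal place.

Two edge vectors: W-1→W-2 = (-297, 127, -123), W-1→W-3 = (-259, 133, -95).
Normal n = (W-1→W-2) × (W-1→W-3) = (4294, 3642, -6608).
So ∂z/∂E = −n_x/n_z = 0.64982 and ∂z/∂N = −n_y/n_z = 0.55115.
Gradient magnitude |∇z| = √(a² + b²) = √(0.42226 + 0.30377) = 0.85207.
True dip = arctan(0.85207) = 40.4°, dipping toward SW (azimuth ≈ 230°).

40.4°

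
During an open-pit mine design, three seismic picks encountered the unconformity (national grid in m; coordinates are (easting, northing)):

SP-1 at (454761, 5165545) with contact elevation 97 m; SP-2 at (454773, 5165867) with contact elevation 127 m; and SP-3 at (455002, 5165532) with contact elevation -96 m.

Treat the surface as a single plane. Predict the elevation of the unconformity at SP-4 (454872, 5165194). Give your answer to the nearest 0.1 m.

-34.2 m

Let the plane be z = a·E + b·N + c.
SP-2−SP-1: 12a + 322b = 30;  SP-3−SP-1: 241a − 13b = −193.
Solving gives a = −0.794207670, b = 0.122765503.
Then c = 97 − a·454761 − b·5165545 = −272879.06.
At (454872, 5165194): z = −361262.8 + 634107.6 − 272879.06 = -34.2 m.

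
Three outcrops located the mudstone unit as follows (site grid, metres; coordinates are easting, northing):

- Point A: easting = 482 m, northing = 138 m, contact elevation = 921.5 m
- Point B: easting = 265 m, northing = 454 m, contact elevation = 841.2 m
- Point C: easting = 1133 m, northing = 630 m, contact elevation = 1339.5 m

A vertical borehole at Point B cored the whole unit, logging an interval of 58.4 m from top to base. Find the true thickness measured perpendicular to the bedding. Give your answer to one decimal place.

50.9 m

Let the plane be z = a·easting + b·northing + c.
Point B−Point A: −217a + 316b = −80.3;  Point C−Point A: 651a + 492b = 418.
Solving gives a = 0.54914, b = 0.12299.
|∇z| = √(a²+b²) = 0.56274, so dip δ = arctan(0.56274) = 29.37°.
True thickness = vertical thickness × cos δ = 58.4 × cos 29.37° = 50.9 m.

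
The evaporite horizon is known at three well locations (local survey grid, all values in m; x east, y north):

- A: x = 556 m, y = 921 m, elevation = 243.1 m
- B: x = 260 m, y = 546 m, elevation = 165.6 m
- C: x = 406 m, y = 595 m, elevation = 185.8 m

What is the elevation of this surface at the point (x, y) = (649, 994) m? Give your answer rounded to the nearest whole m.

Let the plane be z = a·x + b·y + c.
B−A: −296a − 375b = −77.5;  C−A: −150a − 326b = −57.3.
Solving gives a = 0.09386, b = 0.13258.
Then c = 243.1 − a·556 − b·921 = 68.81.
At (649, 994): z = 60.9 + 131.8 + 68.81 = 261.5 m.

262 m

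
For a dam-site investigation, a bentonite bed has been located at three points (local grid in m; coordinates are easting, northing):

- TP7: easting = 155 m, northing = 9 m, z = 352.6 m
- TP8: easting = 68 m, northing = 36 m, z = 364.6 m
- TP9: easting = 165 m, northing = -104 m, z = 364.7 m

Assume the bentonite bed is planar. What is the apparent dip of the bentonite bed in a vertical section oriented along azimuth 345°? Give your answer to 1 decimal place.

4.2°

Let the plane be z = a·easting + b·northing + c.
TP8−TP7: −87a + 27b = 12;  TP9−TP7: 10a − 113b = 12.1.
Solving gives a = −0.17600, b = −0.12265.
Unit vector along 345° is (sin 345°, cos 345°) = (-0.2588, 0.9659).
Slope in that direction = a·(-0.2588) + b·(0.9659) = −0.07292.
Apparent dip = arctan|0.07292| = 4.2° (true dip is 12.1°, so apparent ≤ true as expected).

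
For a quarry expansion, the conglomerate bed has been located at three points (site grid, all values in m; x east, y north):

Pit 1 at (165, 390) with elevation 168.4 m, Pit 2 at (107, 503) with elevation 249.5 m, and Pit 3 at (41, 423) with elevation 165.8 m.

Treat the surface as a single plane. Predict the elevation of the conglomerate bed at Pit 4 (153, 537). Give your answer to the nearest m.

289 m

Let the plane be z = a·x + b·y + c.
Pit 2−Pit 1: −58a + 113b = 81.1;  Pit 3−Pit 1: −124a + 33b = −2.6.
Solving gives a = 0.24550, b = 0.84371.
Then c = 168.4 − a·165 − b·390 = −201.15.
At (153, 537): z = 37.6 + 453.1 − 201.15 = 289.5 m.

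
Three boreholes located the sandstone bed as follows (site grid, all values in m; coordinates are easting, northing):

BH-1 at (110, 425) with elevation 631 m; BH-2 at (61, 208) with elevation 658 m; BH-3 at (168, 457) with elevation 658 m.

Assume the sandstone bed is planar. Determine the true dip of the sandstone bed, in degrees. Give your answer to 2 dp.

Let the plane be z = a·easting + b·northing + c.
BH-2−BH-1: −49a − 217b = 27;  BH-3−BH-1: 58a + 32b = 27.
Solving gives a = 0.61018, b = −0.26221.
Gradient magnitude |∇z| = √(a² + b²) = √(0.37232 + 0.06875) = 0.66414.
True dip = arctan(0.66414) = 33.59°, dipping toward WNW (azimuth ≈ 293°).

33.59°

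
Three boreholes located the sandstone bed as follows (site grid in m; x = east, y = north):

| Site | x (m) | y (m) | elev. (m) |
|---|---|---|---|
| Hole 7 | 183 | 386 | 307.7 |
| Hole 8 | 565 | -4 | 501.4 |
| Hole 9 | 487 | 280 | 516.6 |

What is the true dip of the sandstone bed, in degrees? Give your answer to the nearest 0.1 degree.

39.5°

Two edge vectors: Hole 7→Hole 8 = (382, -390, 193.7), Hole 7→Hole 9 = (304, -106, 208.9).
Normal n = (Hole 7→Hole 8) × (Hole 7→Hole 9) = (-60938.8, -20915, 78068).
So ∂z/∂x = −n_x/n_z = 0.78059 and ∂z/∂y = −n_y/n_z = 0.26791.
Gradient magnitude |∇z| = √(a² + b²) = √(0.60931 + 0.07177) = 0.82528.
True dip = arctan(0.82528) = 39.5°, dipping toward WSW (azimuth ≈ 251°).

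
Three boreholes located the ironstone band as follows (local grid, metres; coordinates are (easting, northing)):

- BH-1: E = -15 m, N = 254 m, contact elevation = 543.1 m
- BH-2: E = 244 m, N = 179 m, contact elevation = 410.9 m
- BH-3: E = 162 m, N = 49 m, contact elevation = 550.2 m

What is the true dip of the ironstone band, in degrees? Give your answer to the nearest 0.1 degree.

Two edge vectors: BH-1→BH-2 = (259, -75, -132.2), BH-1→BH-3 = (177, -205, 7.1).
Normal n = (BH-1→BH-2) × (BH-1→BH-3) = (-27633.5, -25238.3, -39820).
So ∂z/∂E = −n_x/n_z = −0.69396 and ∂z/∂N = −n_y/n_z = −0.63381.
Gradient magnitude |∇z| = √(a² + b²) = √(0.48158 + 0.40171) = 0.93984.
True dip = arctan(0.93984) = 43.2°, dipping toward NE (azimuth ≈ 048°).

43.2°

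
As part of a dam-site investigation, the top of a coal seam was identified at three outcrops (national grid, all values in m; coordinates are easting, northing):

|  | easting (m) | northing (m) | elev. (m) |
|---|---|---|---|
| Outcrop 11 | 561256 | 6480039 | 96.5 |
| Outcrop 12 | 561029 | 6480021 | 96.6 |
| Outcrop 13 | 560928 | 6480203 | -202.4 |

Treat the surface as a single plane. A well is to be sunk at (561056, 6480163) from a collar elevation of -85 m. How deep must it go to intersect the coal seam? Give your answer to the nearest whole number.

Let the plane be z = a·easting + b·northing + c.
Outcrop 12−Outcrop 11: −227a − 18b = 0.1;  Outcrop 13−Outcrop 11: −328a + 164b = −298.9.
Solving gives a = 0.12435779, b = −1.57384540.
Then c = 96.5 − a·561256 − b·6480039 = 10128879.55.
At (561056, 6480163): z_contact = 69771.7 − 10198774.8 + 10128879.55 = -123.5 m.
Depth below ground = -85 − (-123.5) = 39 m.

39 m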